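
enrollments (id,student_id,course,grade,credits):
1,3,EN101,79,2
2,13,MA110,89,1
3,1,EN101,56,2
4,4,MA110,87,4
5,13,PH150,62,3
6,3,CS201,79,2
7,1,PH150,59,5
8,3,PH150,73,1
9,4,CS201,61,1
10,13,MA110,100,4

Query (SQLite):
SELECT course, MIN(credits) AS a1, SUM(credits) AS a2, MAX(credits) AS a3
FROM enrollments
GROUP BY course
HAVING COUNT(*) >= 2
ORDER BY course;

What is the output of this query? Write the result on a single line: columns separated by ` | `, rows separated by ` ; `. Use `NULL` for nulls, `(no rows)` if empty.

Group enrollments by course.
Per group compute: MIN(credits), SUM(credits), MAX(credits).
HAVING: drop groups with fewer than 2 rows.
  CS201: ids {6, 9} → MIN(credits)=1, SUM(credits)=3, MAX(credits)=2
  EN101: ids {1, 3} → MIN(credits)=2, SUM(credits)=4, MAX(credits)=2
  MA110: ids {2, 4, 10} → MIN(credits)=1, SUM(credits)=9, MAX(credits)=4
  PH150: ids {5, 7, 8} → MIN(credits)=1, SUM(credits)=9, MAX(credits)=5

CS201 | 1 | 3 | 2 ; EN101 | 2 | 4 | 2 ; MA110 | 1 | 9 | 4 ; PH150 | 1 | 9 | 5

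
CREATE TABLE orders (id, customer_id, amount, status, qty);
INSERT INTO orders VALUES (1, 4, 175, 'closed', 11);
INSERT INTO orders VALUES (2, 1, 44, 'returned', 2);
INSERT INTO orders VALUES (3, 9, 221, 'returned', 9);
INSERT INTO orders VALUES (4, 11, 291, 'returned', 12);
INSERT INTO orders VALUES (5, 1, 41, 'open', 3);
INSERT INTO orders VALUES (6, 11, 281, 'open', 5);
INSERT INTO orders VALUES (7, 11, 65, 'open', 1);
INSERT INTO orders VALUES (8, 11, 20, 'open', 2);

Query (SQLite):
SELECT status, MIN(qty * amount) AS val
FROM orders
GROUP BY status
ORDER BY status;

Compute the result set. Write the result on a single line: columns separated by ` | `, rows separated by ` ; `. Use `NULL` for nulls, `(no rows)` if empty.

closed | 1925 ; open | 40 ; returned | 88

For each row compute qty * amount.
Group by status; take MIN of the expression per group.
  closed: ids {1} → MIN(qty * amount)=1925
  open: ids {5, 6, 7, 8} → MIN(qty * amount)=40
  returned: ids {2, 3, 4} → MIN(qty * amount)=88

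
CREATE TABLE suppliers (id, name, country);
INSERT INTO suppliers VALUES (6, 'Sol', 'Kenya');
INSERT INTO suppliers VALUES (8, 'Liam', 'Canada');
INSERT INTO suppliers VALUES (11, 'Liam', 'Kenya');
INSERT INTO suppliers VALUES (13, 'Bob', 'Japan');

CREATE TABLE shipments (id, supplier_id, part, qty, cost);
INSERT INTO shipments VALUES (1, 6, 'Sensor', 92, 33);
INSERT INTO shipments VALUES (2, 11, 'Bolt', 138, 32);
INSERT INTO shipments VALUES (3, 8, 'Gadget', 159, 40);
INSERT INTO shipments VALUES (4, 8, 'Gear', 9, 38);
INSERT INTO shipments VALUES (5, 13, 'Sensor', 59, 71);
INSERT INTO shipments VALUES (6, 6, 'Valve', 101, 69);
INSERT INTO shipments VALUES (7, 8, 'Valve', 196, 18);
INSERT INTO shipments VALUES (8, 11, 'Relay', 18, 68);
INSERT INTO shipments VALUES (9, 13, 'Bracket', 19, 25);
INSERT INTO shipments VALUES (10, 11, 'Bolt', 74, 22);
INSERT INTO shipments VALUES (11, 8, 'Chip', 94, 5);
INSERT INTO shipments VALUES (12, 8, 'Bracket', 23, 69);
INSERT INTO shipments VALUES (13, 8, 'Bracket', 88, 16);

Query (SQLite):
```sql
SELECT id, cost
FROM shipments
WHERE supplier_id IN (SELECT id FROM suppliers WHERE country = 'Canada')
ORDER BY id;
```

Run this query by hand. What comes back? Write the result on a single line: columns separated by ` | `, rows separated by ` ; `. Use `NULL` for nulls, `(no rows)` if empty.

Inner query: suppliers.id where country = 'Canada'.
Outer: keep shipments rows whose supplier_id is in that set.
Inner query → {8}

3 | 40 ; 4 | 38 ; 7 | 18 ; 11 | 5 ; 12 | 69 ; 13 | 16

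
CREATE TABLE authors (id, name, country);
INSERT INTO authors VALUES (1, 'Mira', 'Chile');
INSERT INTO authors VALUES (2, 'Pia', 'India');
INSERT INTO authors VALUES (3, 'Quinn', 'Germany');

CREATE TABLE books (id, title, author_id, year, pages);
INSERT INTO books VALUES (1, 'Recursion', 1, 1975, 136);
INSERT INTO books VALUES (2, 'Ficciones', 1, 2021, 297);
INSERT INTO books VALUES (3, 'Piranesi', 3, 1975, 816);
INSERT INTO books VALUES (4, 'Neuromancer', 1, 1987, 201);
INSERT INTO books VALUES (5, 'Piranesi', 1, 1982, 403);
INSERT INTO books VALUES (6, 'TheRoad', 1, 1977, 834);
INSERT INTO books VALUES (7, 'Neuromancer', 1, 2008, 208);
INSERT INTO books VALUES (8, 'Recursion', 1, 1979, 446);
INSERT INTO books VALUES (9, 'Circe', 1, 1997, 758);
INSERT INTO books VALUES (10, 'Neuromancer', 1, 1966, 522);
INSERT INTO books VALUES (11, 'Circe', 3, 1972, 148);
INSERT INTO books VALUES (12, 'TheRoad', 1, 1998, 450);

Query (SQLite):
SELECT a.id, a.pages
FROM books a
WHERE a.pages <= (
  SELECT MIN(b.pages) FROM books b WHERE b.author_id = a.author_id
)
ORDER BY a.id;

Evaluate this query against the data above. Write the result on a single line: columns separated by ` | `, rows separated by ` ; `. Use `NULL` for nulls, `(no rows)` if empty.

1 | 136 ; 11 | 148

For each books row a, compute MIN(pages) over rows sharing a.author_id.
Keep row a if a.pages <= that per-group MIN.
  author_id=1: MIN(pages) = 136
  author_id=3: MIN(pages) = 148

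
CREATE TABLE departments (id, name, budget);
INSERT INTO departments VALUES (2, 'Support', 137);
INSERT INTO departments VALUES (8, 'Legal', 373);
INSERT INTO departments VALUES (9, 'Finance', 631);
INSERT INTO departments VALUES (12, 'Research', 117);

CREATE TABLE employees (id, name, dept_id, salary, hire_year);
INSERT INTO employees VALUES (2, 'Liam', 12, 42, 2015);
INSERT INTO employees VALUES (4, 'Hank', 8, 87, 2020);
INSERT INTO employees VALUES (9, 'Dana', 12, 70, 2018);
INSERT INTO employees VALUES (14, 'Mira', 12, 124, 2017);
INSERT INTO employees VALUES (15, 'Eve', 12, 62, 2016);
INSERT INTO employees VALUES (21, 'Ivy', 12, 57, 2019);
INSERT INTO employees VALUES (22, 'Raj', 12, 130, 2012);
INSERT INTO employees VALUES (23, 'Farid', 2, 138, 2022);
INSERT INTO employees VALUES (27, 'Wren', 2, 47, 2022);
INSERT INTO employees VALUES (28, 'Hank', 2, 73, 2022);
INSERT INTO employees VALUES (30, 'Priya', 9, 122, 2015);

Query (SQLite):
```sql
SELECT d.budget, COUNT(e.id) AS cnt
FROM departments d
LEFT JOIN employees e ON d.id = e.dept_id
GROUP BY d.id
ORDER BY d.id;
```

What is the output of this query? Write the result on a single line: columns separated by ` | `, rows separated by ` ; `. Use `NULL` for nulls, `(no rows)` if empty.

LEFT JOIN keeps every departments row; unmatched ones get NULL for employees columns.
Group by departments.id and compute COUNT(e.id). COUNT(col) of an all-NULL group is 0.
  2: ids {23, 27, 28} → COUNT(e.id)=3
  8: ids {4} → COUNT(e.id)=1
  9: ids {30} → COUNT(e.id)=1
  12: ids {2, 9, 14, 15, 21, 22} → COUNT(e.id)=6

137 | 3 ; 373 | 1 ; 631 | 1 ; 117 | 6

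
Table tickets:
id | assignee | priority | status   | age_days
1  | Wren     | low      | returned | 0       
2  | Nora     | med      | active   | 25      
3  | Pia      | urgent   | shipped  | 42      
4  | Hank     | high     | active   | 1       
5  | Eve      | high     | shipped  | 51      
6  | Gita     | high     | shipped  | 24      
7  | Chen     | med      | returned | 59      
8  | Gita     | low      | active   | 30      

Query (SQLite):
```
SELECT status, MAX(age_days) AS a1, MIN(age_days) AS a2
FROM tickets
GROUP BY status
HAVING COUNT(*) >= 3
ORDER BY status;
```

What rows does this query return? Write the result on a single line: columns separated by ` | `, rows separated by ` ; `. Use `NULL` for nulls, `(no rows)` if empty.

Group tickets by status.
Per group compute: MAX(age_days), MIN(age_days).
HAVING: drop groups with fewer than 3 rows.
  active: ids {2, 4, 8} → MAX(age_days)=30, MIN(age_days)=1
  returned: ids {1, 7} → MAX(age_days)=59, MIN(age_days)=0
  shipped: ids {3, 5, 6} → MAX(age_days)=51, MIN(age_days)=24

active | 30 | 1 ; shipped | 51 | 24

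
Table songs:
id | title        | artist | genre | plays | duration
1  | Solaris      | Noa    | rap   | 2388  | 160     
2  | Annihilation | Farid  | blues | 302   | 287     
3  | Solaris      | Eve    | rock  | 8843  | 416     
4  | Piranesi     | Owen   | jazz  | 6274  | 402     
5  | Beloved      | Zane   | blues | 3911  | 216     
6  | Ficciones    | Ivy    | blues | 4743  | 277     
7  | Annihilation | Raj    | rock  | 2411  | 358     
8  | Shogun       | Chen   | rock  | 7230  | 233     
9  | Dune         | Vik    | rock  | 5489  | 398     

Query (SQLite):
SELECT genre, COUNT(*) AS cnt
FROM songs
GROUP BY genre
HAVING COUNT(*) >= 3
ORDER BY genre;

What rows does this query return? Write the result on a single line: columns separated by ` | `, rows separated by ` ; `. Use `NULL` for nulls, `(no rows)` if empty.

blues | 3 ; rock | 4

Partition songs by genre; compute COUNT(*) within each group.
HAVING: keep groups with count ≥ 3.
  blues: ids {2, 5, 6} → COUNT(*)=3
  jazz: ids {4} → COUNT(*)=1
  rap: ids {1} → COUNT(*)=1
  rock: ids {3, 7, 8, 9} → COUNT(*)=4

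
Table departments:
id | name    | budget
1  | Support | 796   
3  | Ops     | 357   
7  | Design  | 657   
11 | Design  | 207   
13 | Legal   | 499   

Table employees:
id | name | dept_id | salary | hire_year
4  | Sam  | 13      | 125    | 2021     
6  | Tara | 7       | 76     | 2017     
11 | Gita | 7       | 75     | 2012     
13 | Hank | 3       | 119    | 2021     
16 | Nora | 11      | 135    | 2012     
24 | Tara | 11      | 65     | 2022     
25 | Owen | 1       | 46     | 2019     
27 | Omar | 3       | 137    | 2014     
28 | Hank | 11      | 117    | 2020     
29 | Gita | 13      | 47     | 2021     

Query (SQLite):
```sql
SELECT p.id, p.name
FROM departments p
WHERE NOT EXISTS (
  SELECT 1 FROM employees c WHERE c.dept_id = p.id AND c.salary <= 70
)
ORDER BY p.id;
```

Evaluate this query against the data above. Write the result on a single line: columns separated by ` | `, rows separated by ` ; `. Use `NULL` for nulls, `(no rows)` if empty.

3 | Ops ; 7 | Design

For each departments row, check whether any employees with matching dept_id has salary <= 70.
Keep rows where that is false.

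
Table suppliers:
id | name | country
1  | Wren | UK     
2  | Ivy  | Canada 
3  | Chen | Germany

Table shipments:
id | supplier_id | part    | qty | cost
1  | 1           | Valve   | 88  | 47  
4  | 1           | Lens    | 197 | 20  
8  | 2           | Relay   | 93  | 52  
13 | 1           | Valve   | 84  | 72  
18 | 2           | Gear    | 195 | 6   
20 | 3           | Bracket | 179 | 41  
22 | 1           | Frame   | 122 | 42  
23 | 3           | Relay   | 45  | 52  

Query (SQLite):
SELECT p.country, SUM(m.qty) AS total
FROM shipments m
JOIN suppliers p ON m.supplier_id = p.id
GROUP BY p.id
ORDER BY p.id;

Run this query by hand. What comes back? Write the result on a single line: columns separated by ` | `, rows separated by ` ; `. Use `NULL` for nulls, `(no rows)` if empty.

UK | 491 ; Canada | 288 ; Germany | 224

Join each shipments row to its suppliers via supplier_id.
Group joined rows by suppliers.id; compute SUM(m.qty) per group.
  1: ids {1, 4, 13, 22} → SUM(m.qty)=491
  2: ids {8, 18} → SUM(m.qty)=288
  3: ids {20, 23} → SUM(m.qty)=224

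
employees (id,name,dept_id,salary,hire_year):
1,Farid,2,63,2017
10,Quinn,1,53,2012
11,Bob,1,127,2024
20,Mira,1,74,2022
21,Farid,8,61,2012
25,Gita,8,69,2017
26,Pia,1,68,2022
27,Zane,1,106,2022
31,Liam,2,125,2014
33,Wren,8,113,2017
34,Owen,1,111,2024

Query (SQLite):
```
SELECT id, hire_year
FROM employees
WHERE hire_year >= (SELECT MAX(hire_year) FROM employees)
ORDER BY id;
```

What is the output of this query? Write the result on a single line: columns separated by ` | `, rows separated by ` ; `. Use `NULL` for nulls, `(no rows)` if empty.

11 | 2024 ; 34 | 2024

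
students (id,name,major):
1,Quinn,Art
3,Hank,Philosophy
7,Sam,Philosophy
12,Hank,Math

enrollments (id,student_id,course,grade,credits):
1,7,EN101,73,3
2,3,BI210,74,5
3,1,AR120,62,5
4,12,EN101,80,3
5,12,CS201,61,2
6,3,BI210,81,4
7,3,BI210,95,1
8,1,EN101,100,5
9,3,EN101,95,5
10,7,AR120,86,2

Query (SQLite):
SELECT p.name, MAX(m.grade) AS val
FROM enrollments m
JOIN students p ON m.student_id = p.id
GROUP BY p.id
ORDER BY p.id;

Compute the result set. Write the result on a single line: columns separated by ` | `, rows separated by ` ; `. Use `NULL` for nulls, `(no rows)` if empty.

Quinn | 100 ; Hank | 95 ; Sam | 86 ; Hank | 80

Join each enrollments row to its students via student_id.
Group joined rows by students.id; compute MAX(m.grade) per group.
  1: ids {3, 8} → MAX(m.grade)=100
  3: ids {2, 6, 7, 9} → MAX(m.grade)=95
  7: ids {1, 10} → MAX(m.grade)=86
  12: ids {4, 5} → MAX(m.grade)=80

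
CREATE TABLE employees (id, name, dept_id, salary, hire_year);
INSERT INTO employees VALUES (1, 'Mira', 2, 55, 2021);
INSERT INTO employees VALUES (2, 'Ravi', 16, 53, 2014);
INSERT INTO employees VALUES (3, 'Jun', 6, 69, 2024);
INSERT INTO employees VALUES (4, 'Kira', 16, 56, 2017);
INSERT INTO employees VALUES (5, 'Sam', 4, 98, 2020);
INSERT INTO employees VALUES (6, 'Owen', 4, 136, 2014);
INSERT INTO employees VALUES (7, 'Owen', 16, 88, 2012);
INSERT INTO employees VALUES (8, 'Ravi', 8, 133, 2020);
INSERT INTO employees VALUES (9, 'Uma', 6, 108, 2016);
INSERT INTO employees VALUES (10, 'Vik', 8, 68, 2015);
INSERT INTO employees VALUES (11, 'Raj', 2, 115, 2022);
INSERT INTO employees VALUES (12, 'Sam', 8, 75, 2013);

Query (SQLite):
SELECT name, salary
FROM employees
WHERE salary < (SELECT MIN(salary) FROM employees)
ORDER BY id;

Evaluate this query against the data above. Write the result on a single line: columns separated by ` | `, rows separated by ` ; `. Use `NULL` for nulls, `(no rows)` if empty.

Scalar subquery: MIN(salary) over all employees rows = 53.
Keep rows where salary < that value.

(no rows)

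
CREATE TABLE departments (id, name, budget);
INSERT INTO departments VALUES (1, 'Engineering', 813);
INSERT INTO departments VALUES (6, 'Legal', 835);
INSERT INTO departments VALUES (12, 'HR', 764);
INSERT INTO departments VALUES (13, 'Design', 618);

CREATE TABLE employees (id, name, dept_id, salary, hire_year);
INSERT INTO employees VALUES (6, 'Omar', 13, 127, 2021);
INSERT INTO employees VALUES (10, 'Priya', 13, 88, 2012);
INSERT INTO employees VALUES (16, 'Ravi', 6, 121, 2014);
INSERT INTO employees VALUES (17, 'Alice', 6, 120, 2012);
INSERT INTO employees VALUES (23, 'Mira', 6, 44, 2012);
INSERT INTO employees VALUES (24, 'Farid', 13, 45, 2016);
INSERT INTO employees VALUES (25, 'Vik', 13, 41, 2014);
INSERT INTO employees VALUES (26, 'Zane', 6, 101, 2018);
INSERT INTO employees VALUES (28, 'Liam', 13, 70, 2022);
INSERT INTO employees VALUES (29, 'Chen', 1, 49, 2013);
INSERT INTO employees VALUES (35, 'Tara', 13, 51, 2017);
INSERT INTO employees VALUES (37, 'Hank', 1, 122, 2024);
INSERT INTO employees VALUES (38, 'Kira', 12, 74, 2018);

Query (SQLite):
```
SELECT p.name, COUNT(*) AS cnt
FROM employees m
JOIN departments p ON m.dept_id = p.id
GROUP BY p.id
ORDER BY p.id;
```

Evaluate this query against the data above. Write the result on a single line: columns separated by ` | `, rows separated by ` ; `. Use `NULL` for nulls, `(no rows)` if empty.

Engineering | 2 ; Legal | 4 ; HR | 1 ; Design | 6

Join each employees row to its departments via dept_id.
Group joined rows by departments.id; compute COUNT(*) per group.
  1: ids {29, 37} → COUNT(*)=2
  6: ids {16, 17, 23, 26} → COUNT(*)=4
  12: ids {38} → COUNT(*)=1
  13: ids {6, 10, 24, 25, 28, 35} → COUNT(*)=6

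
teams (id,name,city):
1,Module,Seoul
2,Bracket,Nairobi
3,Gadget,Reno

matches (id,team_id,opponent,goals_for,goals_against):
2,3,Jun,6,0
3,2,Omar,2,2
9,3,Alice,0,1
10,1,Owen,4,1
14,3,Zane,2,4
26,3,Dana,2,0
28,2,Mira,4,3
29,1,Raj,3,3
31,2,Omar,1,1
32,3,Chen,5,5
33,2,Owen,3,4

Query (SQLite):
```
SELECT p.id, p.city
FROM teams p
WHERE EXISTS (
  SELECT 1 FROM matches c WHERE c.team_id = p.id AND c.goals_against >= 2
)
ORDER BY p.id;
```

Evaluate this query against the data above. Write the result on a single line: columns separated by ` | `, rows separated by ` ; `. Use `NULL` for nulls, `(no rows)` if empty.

1 | Seoul ; 2 | Nairobi ; 3 | Reno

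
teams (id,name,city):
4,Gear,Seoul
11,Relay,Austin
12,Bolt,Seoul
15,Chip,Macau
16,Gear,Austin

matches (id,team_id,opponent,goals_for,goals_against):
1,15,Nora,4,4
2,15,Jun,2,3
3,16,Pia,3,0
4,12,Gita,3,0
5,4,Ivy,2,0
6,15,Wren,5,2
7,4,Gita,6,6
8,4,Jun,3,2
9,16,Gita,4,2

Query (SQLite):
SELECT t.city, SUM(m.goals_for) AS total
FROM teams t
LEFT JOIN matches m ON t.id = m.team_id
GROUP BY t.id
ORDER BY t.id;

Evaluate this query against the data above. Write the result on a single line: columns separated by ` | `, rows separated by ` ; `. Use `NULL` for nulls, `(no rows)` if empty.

LEFT JOIN keeps every teams row; unmatched ones get NULL for matches columns.
Group by teams.id and compute SUM(m.goals_for). SUM over an all-NULL group is NULL.
  4: ids {5, 7, 8} → SUM(m.goals_for)=11
  11: ids {—} → SUM(m.goals_for)=NULL
  12: ids {4} → SUM(m.goals_for)=3
  15: ids {1, 2, 6} → SUM(m.goals_for)=11
  16: ids {3, 9} → SUM(m.goals_for)=7

Seoul | 11 ; Austin | NULL ; Seoul | 3 ; Macau | 11 ; Austin | 7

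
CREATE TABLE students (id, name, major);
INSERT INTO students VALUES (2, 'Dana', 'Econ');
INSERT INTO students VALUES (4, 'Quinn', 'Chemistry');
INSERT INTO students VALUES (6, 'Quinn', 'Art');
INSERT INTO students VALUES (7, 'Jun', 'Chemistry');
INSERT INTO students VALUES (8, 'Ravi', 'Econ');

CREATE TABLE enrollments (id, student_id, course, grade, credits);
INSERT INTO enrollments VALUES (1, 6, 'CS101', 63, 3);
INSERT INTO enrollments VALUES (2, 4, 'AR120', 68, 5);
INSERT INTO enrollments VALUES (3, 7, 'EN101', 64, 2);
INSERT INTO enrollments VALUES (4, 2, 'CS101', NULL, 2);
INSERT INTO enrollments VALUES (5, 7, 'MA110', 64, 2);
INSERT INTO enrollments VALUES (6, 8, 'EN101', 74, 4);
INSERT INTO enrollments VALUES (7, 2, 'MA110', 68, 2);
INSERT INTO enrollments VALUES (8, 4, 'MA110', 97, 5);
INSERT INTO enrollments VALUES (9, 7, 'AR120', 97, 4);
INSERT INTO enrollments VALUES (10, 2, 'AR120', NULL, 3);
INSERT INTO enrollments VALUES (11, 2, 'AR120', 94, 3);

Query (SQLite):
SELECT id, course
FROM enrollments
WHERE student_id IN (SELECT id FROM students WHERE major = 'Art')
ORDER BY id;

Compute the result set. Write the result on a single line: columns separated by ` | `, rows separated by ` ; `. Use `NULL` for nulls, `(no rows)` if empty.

Inner query: students.id where major = 'Art'.
Outer: keep enrollments rows whose student_id is in that set.
Inner query → {6}

1 | CS101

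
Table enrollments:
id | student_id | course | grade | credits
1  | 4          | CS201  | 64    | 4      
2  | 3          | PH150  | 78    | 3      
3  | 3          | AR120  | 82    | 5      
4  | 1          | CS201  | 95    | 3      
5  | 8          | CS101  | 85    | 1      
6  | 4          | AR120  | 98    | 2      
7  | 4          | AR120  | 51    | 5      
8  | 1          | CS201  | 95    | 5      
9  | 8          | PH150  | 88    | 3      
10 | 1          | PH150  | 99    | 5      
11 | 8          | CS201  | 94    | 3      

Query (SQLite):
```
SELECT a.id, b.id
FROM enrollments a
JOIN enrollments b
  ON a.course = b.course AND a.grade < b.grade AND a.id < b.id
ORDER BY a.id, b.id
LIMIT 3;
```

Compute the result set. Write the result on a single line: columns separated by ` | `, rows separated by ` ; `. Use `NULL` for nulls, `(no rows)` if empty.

Pairs (a,b) with same course, a.grade < b.grade, a.id < b.id.
course groups: AR120:{3,6,7} CS101:{5} CS201:{1,4,8,11} PH150:{2,9,10}
Ordered by (a.id, b.id); first 3.

1 | 4 ; 1 | 8 ; 1 | 11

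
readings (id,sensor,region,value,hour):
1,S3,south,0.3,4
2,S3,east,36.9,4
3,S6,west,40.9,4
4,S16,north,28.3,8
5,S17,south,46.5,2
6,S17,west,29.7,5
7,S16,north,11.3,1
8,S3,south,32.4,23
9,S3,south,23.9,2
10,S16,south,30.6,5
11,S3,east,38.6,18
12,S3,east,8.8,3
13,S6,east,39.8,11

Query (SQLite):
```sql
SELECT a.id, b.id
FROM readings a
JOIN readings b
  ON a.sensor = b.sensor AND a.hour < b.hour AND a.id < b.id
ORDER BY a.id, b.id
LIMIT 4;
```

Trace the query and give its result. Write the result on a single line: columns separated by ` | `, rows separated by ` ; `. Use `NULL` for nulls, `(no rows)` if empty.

Pairs (a,b) with same sensor, a.hour < b.hour, a.id < b.id.
sensor groups: S16:{4,7,10} S17:{5,6} S3:{1,2,8,9,11,12} S6:{3,13}
Ordered by (a.id, b.id); first 4.

1 | 8 ; 1 | 11 ; 2 | 8 ; 2 | 11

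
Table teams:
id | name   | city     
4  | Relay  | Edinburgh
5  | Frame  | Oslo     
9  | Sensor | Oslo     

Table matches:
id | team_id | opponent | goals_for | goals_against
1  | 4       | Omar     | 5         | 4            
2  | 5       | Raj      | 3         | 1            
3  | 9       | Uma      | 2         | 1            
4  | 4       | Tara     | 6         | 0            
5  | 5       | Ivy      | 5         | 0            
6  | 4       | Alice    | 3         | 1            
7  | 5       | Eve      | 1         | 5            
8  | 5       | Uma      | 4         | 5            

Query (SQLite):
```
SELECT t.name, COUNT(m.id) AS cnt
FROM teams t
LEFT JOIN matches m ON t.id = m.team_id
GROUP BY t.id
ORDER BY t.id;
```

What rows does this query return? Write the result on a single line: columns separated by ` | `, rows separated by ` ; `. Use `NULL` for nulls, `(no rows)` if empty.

LEFT JOIN keeps every teams row; unmatched ones get NULL for matches columns.
Group by teams.id and compute COUNT(m.id). COUNT(col) of an all-NULL group is 0.
  4: ids {1, 4, 6} → COUNT(m.id)=3
  5: ids {2, 5, 7, 8} → COUNT(m.id)=4
  9: ids {3} → COUNT(m.id)=1

Relay | 3 ; Frame | 4 ; Sensor | 1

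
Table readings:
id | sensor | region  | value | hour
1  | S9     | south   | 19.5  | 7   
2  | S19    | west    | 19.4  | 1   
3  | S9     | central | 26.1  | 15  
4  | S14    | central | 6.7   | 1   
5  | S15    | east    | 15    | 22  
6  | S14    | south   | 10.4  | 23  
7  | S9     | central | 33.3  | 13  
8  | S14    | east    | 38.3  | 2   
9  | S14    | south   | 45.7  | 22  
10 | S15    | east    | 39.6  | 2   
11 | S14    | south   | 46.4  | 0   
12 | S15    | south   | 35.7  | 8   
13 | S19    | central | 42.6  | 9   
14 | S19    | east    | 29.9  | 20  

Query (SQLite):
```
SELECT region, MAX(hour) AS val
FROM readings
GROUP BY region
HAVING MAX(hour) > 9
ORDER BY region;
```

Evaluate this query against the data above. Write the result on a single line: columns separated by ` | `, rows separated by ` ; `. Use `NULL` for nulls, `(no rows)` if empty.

Partition readings by region; compute MAX(hour) within each group.
HAVING: keep groups where MAX(hour) > 9.
  central: ids {3, 4, 7, 13} → MAX(hour)=15
  east: ids {5, 8, 10, 14} → MAX(hour)=22
  south: ids {1, 6, 9, 11, 12} → MAX(hour)=23
  west: ids {2} → MAX(hour)=1

central | 15 ; east | 22 ; south | 23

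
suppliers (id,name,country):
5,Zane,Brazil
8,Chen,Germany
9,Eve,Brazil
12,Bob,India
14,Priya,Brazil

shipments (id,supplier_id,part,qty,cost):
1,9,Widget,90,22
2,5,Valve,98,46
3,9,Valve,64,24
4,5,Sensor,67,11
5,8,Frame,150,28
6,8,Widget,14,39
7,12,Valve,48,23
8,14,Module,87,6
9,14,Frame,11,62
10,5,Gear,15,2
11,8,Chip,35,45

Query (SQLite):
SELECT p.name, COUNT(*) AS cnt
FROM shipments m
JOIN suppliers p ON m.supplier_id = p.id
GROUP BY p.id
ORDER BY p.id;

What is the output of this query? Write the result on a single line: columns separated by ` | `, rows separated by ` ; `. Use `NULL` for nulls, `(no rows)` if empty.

Join each shipments row to its suppliers via supplier_id.
Group joined rows by suppliers.id; compute COUNT(*) per group.
  5: ids {2, 4, 10} → COUNT(*)=3
  8: ids {5, 6, 11} → COUNT(*)=3
  9: ids {1, 3} → COUNT(*)=2
  12: ids {7} → COUNT(*)=1
  14: ids {8, 9} → COUNT(*)=2

Zane | 3 ; Chen | 3 ; Eve | 2 ; Bob | 1 ; Priya | 2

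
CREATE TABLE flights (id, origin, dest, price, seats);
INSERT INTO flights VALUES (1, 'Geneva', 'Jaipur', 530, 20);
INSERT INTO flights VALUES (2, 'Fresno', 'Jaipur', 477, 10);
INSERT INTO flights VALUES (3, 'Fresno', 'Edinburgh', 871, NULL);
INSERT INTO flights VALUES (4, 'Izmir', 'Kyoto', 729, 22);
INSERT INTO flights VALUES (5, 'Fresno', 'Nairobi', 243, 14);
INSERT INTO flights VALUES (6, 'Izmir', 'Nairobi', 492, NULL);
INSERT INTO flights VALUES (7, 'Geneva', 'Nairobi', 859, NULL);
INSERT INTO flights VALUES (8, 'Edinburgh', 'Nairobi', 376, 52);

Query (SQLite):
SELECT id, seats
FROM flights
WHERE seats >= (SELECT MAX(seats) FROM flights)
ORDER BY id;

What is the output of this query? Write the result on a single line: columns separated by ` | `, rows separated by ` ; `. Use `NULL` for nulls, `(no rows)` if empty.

8 | 52

Scalar subquery: MAX(seats) over all flights rows = 52.
Keep rows where seats >= that value.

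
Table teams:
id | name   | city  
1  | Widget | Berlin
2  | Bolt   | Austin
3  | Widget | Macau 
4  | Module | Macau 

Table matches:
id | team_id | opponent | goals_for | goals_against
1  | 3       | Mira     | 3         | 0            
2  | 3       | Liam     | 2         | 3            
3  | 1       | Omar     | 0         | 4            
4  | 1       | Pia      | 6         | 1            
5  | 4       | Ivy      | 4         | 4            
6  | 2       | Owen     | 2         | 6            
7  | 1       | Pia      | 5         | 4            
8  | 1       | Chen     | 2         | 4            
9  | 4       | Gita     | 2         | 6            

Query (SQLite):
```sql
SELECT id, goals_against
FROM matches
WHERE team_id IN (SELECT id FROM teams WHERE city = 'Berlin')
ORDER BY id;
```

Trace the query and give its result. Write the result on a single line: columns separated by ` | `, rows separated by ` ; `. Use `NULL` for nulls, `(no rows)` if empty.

3 | 4 ; 4 | 1 ; 7 | 4 ; 8 | 4

Inner query: teams.id where city = 'Berlin'.
Outer: keep matches rows whose team_id is in that set.
Inner query → {1}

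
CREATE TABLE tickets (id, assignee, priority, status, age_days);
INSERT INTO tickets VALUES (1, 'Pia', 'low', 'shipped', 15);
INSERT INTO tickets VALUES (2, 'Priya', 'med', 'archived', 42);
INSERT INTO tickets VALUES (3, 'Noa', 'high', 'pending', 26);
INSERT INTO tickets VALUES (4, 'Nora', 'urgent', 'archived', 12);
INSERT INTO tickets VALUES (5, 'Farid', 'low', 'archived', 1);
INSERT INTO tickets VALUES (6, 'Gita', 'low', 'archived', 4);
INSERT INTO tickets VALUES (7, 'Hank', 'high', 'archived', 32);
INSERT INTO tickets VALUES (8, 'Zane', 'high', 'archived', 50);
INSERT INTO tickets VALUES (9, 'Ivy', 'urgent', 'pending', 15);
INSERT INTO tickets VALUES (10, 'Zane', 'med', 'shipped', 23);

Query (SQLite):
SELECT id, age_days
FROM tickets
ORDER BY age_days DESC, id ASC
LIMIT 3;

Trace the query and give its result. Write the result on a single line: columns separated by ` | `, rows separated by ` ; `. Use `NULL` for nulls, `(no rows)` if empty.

Sort by age_days desc, tiebreak id asc: (50, id=8), (42, id=2), (32, id=7), (26, id=3), (23, id=10), (15, id=1) …. Take first 3.

8 | 50 ; 2 | 42 ; 7 | 32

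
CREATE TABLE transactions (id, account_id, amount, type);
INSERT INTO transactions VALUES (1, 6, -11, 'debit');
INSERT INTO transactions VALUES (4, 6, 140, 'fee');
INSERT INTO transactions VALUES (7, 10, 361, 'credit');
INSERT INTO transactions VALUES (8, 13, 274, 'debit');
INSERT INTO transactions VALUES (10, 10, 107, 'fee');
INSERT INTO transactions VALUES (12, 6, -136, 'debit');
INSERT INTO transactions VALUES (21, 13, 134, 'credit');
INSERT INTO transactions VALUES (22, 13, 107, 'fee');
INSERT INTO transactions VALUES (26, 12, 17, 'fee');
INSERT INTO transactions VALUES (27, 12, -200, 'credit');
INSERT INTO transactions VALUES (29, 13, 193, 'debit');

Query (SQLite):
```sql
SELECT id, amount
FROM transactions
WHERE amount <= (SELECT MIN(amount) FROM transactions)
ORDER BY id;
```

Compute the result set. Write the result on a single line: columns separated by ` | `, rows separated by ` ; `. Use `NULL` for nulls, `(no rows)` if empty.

Scalar subquery: MIN(amount) over all transactions rows = -200.
Keep rows where amount <= that value.

27 | -200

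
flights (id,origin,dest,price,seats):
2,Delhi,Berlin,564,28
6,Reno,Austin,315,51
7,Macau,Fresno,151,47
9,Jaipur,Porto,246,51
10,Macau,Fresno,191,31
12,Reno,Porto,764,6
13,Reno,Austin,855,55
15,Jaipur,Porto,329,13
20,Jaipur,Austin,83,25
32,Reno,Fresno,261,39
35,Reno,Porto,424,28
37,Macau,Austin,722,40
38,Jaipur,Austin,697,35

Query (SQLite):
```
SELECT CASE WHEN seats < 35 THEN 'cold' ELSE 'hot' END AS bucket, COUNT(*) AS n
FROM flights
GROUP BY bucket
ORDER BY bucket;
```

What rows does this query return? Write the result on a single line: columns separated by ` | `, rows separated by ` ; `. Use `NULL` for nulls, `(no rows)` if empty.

Bucket rows by seats < 35 → 'cold' else 'hot'; count each bucket.

cold | 6 ; hot | 7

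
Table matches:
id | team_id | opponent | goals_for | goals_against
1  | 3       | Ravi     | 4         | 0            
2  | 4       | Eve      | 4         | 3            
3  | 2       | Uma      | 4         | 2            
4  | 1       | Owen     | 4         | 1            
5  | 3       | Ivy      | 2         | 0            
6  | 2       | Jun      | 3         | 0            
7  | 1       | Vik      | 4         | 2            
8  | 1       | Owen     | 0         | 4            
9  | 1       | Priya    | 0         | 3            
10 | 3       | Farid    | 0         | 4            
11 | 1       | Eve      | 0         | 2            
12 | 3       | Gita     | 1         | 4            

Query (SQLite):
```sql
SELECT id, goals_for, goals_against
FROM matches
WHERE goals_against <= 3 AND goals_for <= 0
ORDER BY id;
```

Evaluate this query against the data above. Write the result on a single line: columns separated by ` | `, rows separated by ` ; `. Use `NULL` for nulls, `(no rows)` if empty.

goals_against <= 3: ids {1, 2, 3, 4, 5, 6, 7, 9, 11}
goals_for <= 0: ids {8, 9, 10, 11}
Combine with AND.

9 | 0 | 3 ; 11 | 0 | 2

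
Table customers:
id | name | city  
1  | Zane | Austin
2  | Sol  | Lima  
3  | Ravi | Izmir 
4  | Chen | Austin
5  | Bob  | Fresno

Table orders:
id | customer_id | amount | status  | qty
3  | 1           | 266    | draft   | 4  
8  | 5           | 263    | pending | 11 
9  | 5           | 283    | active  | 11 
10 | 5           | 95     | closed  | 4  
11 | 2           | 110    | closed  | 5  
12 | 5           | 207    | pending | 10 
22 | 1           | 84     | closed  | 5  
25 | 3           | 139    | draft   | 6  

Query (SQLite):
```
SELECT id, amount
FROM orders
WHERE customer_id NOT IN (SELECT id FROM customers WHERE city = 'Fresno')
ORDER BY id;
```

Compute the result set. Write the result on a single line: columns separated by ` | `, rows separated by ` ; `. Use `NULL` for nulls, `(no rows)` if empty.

3 | 266 ; 11 | 110 ; 22 | 84 ; 25 | 139

Inner query: customers.id where city = 'Fresno'.
Outer: keep orders rows whose customer_id is not in that set.
Inner query → {5}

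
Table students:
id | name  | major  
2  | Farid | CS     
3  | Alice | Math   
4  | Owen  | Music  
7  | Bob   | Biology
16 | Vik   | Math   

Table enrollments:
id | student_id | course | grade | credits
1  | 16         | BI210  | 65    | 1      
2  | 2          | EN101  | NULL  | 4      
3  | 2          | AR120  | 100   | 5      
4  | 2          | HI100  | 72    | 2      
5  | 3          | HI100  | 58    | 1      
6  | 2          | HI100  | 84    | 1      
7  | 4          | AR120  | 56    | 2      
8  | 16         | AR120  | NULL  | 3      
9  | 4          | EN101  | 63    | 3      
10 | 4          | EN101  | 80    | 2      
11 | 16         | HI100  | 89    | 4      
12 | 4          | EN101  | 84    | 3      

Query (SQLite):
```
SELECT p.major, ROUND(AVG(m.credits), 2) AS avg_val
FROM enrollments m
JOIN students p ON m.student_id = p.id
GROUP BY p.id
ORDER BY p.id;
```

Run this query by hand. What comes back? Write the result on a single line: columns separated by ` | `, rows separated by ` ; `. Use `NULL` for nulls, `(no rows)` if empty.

Join each enrollments row to its students via student_id.
Group joined rows by students.id; compute ROUND(AVG(m.credits), 2) per group.
  2: ids {2, 3, 4, 6} → ROUND(AVG(m.credits), 2)=3
  3: ids {5} → ROUND(AVG(m.credits), 2)=1
  4: ids {7, 9, 10, 12} → ROUND(AVG(m.credits), 2)=2.5
  16: ids {1, 8, 11} → ROUND(AVG(m.credits), 2)=2.67

CS | 3 ; Math | 1 ; Music | 2.5 ; Math | 2.67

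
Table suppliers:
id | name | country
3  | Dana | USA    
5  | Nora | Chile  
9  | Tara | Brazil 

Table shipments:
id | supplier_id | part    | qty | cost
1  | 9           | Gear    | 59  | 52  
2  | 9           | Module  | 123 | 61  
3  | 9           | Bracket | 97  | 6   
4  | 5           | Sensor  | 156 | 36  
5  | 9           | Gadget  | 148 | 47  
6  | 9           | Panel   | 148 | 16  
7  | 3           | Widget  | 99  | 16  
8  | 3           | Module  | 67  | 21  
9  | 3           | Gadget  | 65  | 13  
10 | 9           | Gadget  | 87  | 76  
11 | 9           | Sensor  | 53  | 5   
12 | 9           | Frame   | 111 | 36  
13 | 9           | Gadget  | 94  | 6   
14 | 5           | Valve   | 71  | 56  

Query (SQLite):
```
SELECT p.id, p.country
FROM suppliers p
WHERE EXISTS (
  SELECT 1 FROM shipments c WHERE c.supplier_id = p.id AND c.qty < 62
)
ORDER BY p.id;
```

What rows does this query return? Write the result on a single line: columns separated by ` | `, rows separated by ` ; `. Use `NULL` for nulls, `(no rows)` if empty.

9 | Brazil

For each suppliers row, check whether any shipments with matching supplier_id has qty < 62.
Keep rows where that is true.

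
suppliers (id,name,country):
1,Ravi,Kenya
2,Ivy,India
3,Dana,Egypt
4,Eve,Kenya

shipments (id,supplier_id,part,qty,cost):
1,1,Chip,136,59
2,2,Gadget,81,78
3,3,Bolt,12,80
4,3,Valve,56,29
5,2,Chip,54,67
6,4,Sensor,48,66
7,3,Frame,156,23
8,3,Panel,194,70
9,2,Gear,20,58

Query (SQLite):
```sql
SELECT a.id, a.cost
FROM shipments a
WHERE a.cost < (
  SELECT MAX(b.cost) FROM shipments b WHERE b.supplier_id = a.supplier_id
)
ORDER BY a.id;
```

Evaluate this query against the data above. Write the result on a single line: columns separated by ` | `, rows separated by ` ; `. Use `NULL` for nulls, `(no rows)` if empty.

For each shipments row a, compute MAX(cost) over rows sharing a.supplier_id.
Keep row a if a.cost < that per-group MAX.
  supplier_id=1: MAX(cost) = 59
  supplier_id=2: MAX(cost) = 78
  supplier_id=3: MAX(cost) = 80
  supplier_id=4: MAX(cost) = 66

4 | 29 ; 5 | 67 ; 7 | 23 ; 8 | 70 ; 9 | 58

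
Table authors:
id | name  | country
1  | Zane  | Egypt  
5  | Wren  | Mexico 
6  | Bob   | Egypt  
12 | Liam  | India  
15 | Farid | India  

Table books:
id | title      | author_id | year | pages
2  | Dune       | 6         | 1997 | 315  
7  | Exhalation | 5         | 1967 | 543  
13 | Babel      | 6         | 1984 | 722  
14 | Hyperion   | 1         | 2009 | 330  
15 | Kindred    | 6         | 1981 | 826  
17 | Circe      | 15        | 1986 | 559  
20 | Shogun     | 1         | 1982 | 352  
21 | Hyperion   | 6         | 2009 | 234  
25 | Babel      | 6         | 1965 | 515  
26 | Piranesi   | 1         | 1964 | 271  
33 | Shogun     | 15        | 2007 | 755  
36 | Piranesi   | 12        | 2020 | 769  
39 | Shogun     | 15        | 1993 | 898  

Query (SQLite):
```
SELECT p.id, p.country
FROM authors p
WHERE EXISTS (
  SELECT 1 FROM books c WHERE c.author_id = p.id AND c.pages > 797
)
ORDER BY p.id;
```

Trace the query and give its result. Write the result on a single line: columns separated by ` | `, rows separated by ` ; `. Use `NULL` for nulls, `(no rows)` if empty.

For each authors row, check whether any books with matching author_id has pages > 797.
Keep rows where that is true.

6 | Egypt ; 15 | India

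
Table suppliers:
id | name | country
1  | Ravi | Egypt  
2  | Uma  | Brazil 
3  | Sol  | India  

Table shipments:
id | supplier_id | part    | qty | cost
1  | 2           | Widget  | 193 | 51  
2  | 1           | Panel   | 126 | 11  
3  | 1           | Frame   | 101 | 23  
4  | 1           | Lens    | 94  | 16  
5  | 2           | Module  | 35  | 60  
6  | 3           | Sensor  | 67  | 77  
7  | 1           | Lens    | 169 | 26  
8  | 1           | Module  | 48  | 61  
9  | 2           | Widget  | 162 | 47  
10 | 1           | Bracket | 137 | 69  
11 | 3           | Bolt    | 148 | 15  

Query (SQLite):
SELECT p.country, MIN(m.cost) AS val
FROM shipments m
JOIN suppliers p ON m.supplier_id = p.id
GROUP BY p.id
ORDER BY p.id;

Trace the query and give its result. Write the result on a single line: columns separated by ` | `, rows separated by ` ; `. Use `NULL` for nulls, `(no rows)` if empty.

Join each shipments row to its suppliers via supplier_id.
Group joined rows by suppliers.id; compute MIN(m.cost) per group.
  1: ids {2, 3, 4, 7, 8, 10} → MIN(m.cost)=11
  2: ids {1, 5, 9} → MIN(m.cost)=47
  3: ids {6, 11} → MIN(m.cost)=15

Egypt | 11 ; Brazil | 47 ; India | 15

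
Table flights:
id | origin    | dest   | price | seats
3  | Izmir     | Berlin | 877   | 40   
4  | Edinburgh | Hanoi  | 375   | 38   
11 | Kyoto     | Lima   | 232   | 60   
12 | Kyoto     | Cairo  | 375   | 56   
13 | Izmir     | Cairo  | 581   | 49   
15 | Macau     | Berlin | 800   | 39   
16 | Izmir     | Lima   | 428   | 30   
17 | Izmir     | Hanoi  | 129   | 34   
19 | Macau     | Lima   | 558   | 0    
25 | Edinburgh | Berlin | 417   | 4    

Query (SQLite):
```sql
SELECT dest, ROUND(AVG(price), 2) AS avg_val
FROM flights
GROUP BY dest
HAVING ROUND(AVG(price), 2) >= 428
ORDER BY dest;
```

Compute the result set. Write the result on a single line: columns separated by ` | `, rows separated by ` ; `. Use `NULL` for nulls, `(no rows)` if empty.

Berlin | 698 ; Cairo | 478

Partition flights by dest; compute ROUND(AVG(price), 2) within each group.
HAVING: keep groups where ROUND(AVG(price), 2) >= 428.
  Berlin: ids {3, 15, 25} → ROUND(AVG(price), 2)=698
  Cairo: ids {12, 13} → ROUND(AVG(price), 2)=478
  Hanoi: ids {4, 17} → ROUND(AVG(price), 2)=252
  Lima: ids {11, 16, 19} → ROUND(AVG(price), 2)=406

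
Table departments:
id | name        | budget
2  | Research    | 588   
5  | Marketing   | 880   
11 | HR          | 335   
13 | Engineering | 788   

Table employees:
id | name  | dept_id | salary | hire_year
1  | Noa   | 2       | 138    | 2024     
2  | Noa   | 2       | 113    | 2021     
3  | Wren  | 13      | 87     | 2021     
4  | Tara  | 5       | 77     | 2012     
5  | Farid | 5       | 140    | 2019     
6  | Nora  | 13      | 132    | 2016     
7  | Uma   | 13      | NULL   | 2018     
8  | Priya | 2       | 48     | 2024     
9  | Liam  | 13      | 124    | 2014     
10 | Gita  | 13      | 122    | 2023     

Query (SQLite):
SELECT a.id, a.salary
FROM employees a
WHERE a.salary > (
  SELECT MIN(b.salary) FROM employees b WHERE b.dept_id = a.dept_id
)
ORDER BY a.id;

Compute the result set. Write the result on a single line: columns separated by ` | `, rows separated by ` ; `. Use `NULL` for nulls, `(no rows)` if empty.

For each employees row a, compute MIN(salary) over rows sharing a.dept_id.
Keep row a if a.salary > that per-group MIN.
  dept_id=2: MIN(salary) = 48
  dept_id=5: MIN(salary) = 77
  dept_id=13: MIN(salary) = 87

1 | 138 ; 2 | 113 ; 5 | 140 ; 6 | 132 ; 9 | 124 ; 10 | 122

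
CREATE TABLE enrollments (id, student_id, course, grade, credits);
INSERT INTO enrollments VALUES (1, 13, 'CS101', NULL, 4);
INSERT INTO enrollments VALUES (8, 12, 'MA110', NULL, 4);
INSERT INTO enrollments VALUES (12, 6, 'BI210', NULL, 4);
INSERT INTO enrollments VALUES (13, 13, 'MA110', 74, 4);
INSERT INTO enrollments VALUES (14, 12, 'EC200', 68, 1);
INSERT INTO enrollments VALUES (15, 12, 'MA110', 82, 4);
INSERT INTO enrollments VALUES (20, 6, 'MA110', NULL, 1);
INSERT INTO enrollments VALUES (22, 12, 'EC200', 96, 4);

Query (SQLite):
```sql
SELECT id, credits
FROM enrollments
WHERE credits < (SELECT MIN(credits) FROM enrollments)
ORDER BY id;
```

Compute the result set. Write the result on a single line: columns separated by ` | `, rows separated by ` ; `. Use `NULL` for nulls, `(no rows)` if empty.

(no rows)

Scalar subquery: MIN(credits) over all enrollments rows = 1.
Keep rows where credits < that value.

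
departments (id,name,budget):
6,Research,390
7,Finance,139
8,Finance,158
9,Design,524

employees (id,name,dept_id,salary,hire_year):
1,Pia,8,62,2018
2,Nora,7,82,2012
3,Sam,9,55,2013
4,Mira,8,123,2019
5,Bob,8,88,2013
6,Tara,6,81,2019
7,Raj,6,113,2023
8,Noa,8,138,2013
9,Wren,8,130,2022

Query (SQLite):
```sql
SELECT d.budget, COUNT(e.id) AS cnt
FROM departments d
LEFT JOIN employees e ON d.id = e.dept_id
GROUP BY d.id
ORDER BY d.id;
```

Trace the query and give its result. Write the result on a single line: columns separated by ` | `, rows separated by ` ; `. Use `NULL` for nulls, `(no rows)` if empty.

390 | 2 ; 139 | 1 ; 158 | 5 ; 524 | 1

LEFT JOIN keeps every departments row; unmatched ones get NULL for employees columns.
Group by departments.id and compute COUNT(e.id). COUNT(col) of an all-NULL group is 0.
  6: ids {6, 7} → COUNT(e.id)=2
  7: ids {2} → COUNT(e.id)=1
  8: ids {1, 4, 5, 8, 9} → COUNT(e.id)=5
  9: ids {3} → COUNT(e.id)=1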